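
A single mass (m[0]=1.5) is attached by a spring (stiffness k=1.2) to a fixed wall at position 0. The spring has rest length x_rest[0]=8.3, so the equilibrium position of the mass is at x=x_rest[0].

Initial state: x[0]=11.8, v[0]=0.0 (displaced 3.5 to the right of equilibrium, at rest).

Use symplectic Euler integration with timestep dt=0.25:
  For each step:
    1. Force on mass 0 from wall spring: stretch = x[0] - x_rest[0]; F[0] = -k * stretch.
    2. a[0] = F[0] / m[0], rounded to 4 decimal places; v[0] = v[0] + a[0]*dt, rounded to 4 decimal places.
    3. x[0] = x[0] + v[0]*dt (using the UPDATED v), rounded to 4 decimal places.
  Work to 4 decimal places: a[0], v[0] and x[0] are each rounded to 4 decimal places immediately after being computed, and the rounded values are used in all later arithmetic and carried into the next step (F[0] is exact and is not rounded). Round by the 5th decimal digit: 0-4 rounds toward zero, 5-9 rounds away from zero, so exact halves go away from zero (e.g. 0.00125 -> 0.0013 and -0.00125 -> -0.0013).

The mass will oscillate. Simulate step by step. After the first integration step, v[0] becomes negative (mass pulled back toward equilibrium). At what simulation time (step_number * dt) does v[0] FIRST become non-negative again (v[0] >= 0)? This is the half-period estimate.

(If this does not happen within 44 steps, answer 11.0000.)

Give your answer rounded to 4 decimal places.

Answer: 3.7500

Derivation:
Step 0: x=[11.8000] v=[0.0000]
Step 1: x=[11.6250] v=[-0.7000]
Step 2: x=[11.2838] v=[-1.3650]
Step 3: x=[10.7934] v=[-1.9618]
Step 4: x=[10.1783] v=[-2.4605]
Step 5: x=[9.4693] v=[-2.8362]
Step 6: x=[8.7018] v=[-3.0701]
Step 7: x=[7.9142] v=[-3.1505]
Step 8: x=[7.1459] v=[-3.0734]
Step 9: x=[6.4353] v=[-2.8426]
Step 10: x=[5.8179] v=[-2.4697]
Step 11: x=[5.3246] v=[-1.9733]
Step 12: x=[4.9801] v=[-1.3782]
Step 13: x=[4.8016] v=[-0.7142]
Step 14: x=[4.7980] v=[-0.0145]
Step 15: x=[4.9695] v=[0.6859]
First v>=0 after going negative at step 15, time=3.7500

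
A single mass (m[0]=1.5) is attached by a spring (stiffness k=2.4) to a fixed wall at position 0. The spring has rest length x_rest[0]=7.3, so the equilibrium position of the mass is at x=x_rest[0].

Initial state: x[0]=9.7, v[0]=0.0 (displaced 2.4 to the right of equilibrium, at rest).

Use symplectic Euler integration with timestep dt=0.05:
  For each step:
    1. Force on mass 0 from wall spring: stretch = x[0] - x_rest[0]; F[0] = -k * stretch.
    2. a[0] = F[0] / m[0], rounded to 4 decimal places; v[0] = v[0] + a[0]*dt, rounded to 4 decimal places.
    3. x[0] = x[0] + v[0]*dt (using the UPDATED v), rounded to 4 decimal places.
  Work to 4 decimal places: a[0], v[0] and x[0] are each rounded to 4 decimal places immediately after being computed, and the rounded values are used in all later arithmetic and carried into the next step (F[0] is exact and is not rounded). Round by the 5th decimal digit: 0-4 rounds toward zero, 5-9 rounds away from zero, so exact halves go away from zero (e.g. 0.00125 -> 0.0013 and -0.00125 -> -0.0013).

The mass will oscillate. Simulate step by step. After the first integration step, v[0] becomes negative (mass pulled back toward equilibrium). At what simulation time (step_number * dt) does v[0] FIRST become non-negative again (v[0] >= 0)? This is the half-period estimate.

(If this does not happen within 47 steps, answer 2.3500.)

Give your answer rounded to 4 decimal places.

Step 0: x=[9.7000] v=[0.0000]
Step 1: x=[9.6904] v=[-0.1920]
Step 2: x=[9.6712] v=[-0.3832]
Step 3: x=[9.6426] v=[-0.5729]
Step 4: x=[9.6046] v=[-0.7603]
Step 5: x=[9.5574] v=[-0.9447]
Step 6: x=[9.5011] v=[-1.1253]
Step 7: x=[9.4360] v=[-1.3014]
Step 8: x=[9.3624] v=[-1.4723]
Step 9: x=[9.2805] v=[-1.6373]
Step 10: x=[9.1907] v=[-1.7957]
Step 11: x=[9.0934] v=[-1.9470]
Step 12: x=[8.9889] v=[-2.0905]
Step 13: x=[8.8776] v=[-2.2256]
Step 14: x=[8.7600] v=[-2.3518]
Step 15: x=[8.6366] v=[-2.4686]
Step 16: x=[8.5078] v=[-2.5755]
Step 17: x=[8.3742] v=[-2.6721]
Step 18: x=[8.2363] v=[-2.7580]
Step 19: x=[8.0947] v=[-2.8329]
Step 20: x=[7.9499] v=[-2.8965]
Step 21: x=[7.8025] v=[-2.9485]
Step 22: x=[7.6531] v=[-2.9887]
Step 23: x=[7.5023] v=[-3.0170]
Step 24: x=[7.3506] v=[-3.0332]
Step 25: x=[7.1987] v=[-3.0373]
Step 26: x=[7.0472] v=[-3.0292]
Step 27: x=[6.8968] v=[-3.0090]
Step 28: x=[6.7480] v=[-2.9767]
Step 29: x=[6.6014] v=[-2.9325]
Step 30: x=[6.4576] v=[-2.8766]
Step 31: x=[6.3171] v=[-2.8092]
Step 32: x=[6.1806] v=[-2.7306]
Step 33: x=[6.0485] v=[-2.6411]
Step 34: x=[5.9215] v=[-2.5410]
Step 35: x=[5.8000] v=[-2.4307]
Step 36: x=[5.6845] v=[-2.3107]
Step 37: x=[5.5754] v=[-2.1815]
Step 38: x=[5.4732] v=[-2.0435]
Step 39: x=[5.3783] v=[-1.8974]
Step 40: x=[5.2911] v=[-1.7437]
Step 41: x=[5.2120] v=[-1.5830]
Step 42: x=[5.1412] v=[-1.4160]
Step 43: x=[5.0790] v=[-1.2433]
Step 44: x=[5.0257] v=[-1.0656]
Step 45: x=[4.9815] v=[-0.8837]
Step 46: x=[4.9466] v=[-0.6982]
Step 47: x=[4.9211] v=[-0.5099]
v[0] did not become non-negative within 47 steps; using fallback time=2.3500

Answer: 2.3500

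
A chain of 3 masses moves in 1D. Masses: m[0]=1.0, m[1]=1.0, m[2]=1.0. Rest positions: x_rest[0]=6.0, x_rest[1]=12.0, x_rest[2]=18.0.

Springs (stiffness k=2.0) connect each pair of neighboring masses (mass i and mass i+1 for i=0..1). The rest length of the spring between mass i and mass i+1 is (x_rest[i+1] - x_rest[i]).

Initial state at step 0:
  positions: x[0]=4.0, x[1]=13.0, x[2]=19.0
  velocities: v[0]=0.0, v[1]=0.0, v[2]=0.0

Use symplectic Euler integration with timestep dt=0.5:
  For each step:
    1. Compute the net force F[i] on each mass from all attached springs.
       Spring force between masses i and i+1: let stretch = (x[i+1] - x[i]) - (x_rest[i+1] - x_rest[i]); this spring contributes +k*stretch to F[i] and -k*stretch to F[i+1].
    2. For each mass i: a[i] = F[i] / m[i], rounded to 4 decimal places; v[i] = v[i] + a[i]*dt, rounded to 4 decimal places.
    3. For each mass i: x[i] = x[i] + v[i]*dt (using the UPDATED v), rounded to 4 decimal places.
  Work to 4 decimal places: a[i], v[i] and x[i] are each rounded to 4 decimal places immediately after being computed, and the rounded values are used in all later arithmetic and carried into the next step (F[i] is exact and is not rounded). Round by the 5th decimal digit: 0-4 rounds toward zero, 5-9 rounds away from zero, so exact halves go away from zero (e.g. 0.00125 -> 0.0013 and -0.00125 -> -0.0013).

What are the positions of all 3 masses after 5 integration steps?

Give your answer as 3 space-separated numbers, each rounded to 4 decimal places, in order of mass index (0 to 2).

Step 0: x=[4.0000 13.0000 19.0000] v=[0.0000 0.0000 0.0000]
Step 1: x=[5.5000 11.5000 19.0000] v=[3.0000 -3.0000 0.0000]
Step 2: x=[7.0000 10.7500 18.2500] v=[3.0000 -1.5000 -1.5000]
Step 3: x=[7.3750 11.8750 16.7500] v=[0.7500 2.2500 -3.0000]
Step 4: x=[7.0000 13.1875 15.8125] v=[-0.7500 2.6250 -1.8750]
Step 5: x=[6.7188 12.7188 16.5625] v=[-0.5625 -0.9375 1.5000]

Answer: 6.7188 12.7188 16.5625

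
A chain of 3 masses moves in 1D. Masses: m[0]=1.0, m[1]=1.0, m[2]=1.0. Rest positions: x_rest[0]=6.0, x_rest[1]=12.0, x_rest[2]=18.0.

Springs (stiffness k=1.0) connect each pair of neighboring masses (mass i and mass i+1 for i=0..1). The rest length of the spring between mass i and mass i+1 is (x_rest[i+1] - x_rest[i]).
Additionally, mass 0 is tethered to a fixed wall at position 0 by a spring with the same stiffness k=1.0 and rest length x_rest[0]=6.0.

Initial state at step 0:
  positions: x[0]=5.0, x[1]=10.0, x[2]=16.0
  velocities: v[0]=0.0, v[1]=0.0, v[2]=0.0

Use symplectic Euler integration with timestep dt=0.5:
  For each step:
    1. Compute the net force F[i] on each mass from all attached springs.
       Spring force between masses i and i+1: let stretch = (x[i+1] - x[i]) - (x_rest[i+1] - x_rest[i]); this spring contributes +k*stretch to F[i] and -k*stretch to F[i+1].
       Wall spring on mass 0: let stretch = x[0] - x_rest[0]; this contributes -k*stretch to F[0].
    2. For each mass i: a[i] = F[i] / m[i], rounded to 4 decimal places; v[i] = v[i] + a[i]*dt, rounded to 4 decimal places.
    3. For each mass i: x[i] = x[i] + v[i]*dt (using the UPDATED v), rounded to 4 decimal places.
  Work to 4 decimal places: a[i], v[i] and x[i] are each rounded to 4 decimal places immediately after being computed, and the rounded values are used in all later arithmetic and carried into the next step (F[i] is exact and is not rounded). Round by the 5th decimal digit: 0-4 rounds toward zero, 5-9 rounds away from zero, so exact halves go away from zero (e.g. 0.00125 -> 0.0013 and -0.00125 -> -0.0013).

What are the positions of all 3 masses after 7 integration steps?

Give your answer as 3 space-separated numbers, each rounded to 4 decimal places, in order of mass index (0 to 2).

Answer: 6.2054 12.0370 18.2926

Derivation:
Step 0: x=[5.0000 10.0000 16.0000] v=[0.0000 0.0000 0.0000]
Step 1: x=[5.0000 10.2500 16.0000] v=[0.0000 0.5000 0.0000]
Step 2: x=[5.0625 10.6250 16.0625] v=[0.1250 0.7500 0.1250]
Step 3: x=[5.2500 10.9688 16.2657] v=[0.3750 0.6875 0.4063]
Step 4: x=[5.5547 11.2071 16.6447] v=[0.6094 0.4766 0.7579]
Step 5: x=[5.8839 11.3917 17.1643] v=[0.6583 0.3692 1.0391]
Step 6: x=[6.1191 11.6425 17.7407] v=[0.4703 0.5016 1.1528]
Step 7: x=[6.2054 12.0370 18.2926] v=[0.1725 0.7890 1.1037]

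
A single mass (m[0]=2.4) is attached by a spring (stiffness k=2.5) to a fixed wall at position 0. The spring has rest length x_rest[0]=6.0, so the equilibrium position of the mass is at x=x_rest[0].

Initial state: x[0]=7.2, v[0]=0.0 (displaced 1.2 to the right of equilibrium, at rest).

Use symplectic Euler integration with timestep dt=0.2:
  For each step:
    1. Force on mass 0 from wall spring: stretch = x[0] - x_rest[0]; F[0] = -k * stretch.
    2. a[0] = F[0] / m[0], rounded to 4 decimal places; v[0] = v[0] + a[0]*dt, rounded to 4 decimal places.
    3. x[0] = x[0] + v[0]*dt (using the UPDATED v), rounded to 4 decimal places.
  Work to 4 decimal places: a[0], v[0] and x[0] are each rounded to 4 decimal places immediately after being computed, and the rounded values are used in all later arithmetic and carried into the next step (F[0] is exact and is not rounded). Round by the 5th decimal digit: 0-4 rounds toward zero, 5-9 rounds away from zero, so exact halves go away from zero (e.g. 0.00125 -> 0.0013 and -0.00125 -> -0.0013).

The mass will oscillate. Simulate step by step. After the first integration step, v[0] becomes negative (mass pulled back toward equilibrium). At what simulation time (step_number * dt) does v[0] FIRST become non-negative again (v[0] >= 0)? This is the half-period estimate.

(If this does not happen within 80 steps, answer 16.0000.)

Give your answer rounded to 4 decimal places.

Answer: 3.2000

Derivation:
Step 0: x=[7.2000] v=[0.0000]
Step 1: x=[7.1500] v=[-0.2500]
Step 2: x=[7.0521] v=[-0.4896]
Step 3: x=[6.9103] v=[-0.7088]
Step 4: x=[6.7306] v=[-0.8984]
Step 5: x=[6.5205] v=[-1.0506]
Step 6: x=[6.2887] v=[-1.1590]
Step 7: x=[6.0449] v=[-1.2191]
Step 8: x=[5.7992] v=[-1.2285]
Step 9: x=[5.5619] v=[-1.1867]
Step 10: x=[5.3428] v=[-1.0954]
Step 11: x=[5.1511] v=[-0.9585]
Step 12: x=[4.9948] v=[-0.7816]
Step 13: x=[4.8804] v=[-0.5722]
Step 14: x=[4.8126] v=[-0.3389]
Step 15: x=[4.7943] v=[-0.0915]
Step 16: x=[4.8262] v=[0.1597]
First v>=0 after going negative at step 16, time=3.2000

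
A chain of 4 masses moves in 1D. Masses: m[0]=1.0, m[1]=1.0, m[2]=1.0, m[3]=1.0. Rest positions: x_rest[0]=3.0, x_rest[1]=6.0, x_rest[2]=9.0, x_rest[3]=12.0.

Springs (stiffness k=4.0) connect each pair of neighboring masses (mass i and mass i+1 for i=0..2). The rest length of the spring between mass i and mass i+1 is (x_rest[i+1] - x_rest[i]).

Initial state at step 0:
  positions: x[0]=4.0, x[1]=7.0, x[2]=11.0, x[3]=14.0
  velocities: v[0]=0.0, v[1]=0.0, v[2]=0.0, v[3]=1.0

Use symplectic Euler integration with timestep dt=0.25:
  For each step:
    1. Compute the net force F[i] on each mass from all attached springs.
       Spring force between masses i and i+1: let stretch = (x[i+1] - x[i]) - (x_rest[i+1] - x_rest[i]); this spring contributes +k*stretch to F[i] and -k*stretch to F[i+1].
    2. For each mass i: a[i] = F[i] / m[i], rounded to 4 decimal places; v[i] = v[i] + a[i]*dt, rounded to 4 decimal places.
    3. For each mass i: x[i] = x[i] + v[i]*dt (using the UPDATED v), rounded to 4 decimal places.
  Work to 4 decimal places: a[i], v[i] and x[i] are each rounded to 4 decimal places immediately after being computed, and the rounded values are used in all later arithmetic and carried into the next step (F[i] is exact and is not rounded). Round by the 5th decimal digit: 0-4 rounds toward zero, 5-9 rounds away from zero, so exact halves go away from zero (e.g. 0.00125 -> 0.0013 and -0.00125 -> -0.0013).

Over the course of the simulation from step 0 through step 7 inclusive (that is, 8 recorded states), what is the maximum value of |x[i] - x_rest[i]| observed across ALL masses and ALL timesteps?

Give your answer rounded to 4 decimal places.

Step 0: x=[4.0000 7.0000 11.0000 14.0000] v=[0.0000 0.0000 0.0000 1.0000]
Step 1: x=[4.0000 7.2500 10.7500 14.2500] v=[0.0000 1.0000 -1.0000 1.0000]
Step 2: x=[4.0625 7.5625 10.5000 14.3750] v=[0.2500 1.2500 -1.0000 0.5000]
Step 3: x=[4.2500 7.7344 10.4844 14.2813] v=[0.7500 0.6875 -0.0625 -0.3750]
Step 4: x=[4.5586 7.7227 10.7305 13.9883] v=[1.2344 -0.0469 0.9844 -1.1719]
Step 5: x=[4.9082 7.6719 11.0391 13.6309] v=[1.3985 -0.2032 1.2344 -1.4297]
Step 6: x=[5.1988 7.7720 11.1539 13.3755] v=[1.1622 0.4003 0.4590 -1.0215]
Step 7: x=[5.3827 8.0743 10.9786 13.3147] v=[0.7354 1.2090 -0.7013 -0.2431]
Max displacement = 2.3827

Answer: 2.3827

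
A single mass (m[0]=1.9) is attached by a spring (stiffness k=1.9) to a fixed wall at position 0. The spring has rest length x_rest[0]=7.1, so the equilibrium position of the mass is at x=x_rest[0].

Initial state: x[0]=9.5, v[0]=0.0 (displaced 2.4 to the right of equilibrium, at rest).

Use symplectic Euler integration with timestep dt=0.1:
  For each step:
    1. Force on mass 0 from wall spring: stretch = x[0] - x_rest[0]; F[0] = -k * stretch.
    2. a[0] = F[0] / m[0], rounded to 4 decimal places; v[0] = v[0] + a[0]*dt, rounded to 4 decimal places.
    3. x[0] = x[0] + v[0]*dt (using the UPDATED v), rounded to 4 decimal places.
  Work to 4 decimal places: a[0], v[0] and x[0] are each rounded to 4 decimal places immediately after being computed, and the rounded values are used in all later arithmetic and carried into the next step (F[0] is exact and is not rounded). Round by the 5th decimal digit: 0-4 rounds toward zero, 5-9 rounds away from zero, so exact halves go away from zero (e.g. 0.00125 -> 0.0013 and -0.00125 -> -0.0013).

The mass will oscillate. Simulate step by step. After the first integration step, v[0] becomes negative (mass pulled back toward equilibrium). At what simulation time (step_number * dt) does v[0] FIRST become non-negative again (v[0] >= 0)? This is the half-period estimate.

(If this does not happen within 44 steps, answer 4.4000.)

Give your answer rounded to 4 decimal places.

Answer: 3.2000

Derivation:
Step 0: x=[9.5000] v=[0.0000]
Step 1: x=[9.4760] v=[-0.2400]
Step 2: x=[9.4282] v=[-0.4776]
Step 3: x=[9.3572] v=[-0.7104]
Step 4: x=[9.2636] v=[-0.9361]
Step 5: x=[9.1484] v=[-1.1525]
Step 6: x=[9.0127] v=[-1.3573]
Step 7: x=[8.8578] v=[-1.5486]
Step 8: x=[8.6854] v=[-1.7244]
Step 9: x=[8.4971] v=[-1.8829]
Step 10: x=[8.2948] v=[-2.0226]
Step 11: x=[8.0806] v=[-2.1421]
Step 12: x=[7.8566] v=[-2.2402]
Step 13: x=[7.6250] v=[-2.3159]
Step 14: x=[7.3882] v=[-2.3684]
Step 15: x=[7.1485] v=[-2.3972]
Step 16: x=[6.9083] v=[-2.4021]
Step 17: x=[6.6700] v=[-2.3829]
Step 18: x=[6.4360] v=[-2.3399]
Step 19: x=[6.2087] v=[-2.2735]
Step 20: x=[5.9903] v=[-2.1844]
Step 21: x=[5.7830] v=[-2.0734]
Step 22: x=[5.5888] v=[-1.9417]
Step 23: x=[5.4097] v=[-1.7906]
Step 24: x=[5.2475] v=[-1.6216]
Step 25: x=[5.1039] v=[-1.4364]
Step 26: x=[4.9802] v=[-1.2368]
Step 27: x=[4.8777] v=[-1.0248]
Step 28: x=[4.7974] v=[-0.8026]
Step 29: x=[4.7402] v=[-0.5723]
Step 30: x=[4.7066] v=[-0.3363]
Step 31: x=[4.6969] v=[-0.0970]
Step 32: x=[4.7112] v=[0.1433]
First v>=0 after going negative at step 32, time=3.2000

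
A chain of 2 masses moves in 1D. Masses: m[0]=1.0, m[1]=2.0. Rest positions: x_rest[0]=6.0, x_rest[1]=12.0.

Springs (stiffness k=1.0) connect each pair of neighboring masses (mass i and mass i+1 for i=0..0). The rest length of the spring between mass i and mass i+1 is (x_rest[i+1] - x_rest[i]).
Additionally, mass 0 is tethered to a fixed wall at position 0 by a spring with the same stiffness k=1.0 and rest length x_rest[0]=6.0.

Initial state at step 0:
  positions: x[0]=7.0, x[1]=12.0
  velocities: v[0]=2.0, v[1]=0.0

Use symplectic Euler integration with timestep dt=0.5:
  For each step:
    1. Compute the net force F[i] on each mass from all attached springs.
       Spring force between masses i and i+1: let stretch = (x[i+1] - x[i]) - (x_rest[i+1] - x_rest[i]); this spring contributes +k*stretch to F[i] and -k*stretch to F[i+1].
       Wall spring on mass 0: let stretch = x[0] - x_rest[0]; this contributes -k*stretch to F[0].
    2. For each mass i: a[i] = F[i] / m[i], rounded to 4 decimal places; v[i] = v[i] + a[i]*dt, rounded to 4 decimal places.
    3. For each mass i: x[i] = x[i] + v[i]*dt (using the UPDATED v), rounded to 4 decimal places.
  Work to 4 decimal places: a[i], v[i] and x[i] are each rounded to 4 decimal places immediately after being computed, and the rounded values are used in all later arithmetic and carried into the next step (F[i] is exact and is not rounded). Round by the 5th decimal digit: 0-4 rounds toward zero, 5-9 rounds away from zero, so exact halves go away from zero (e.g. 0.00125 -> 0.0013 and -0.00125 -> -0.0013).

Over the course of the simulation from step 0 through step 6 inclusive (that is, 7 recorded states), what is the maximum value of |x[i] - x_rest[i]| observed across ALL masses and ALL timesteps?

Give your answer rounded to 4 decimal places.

Step 0: x=[7.0000 12.0000] v=[2.0000 0.0000]
Step 1: x=[7.5000 12.1250] v=[1.0000 0.2500]
Step 2: x=[7.2813 12.4219] v=[-0.4375 0.5938]
Step 3: x=[6.5274 12.8263] v=[-1.5079 0.8087]
Step 4: x=[5.7163 13.1933] v=[-1.6222 0.7340]
Step 5: x=[5.3454 13.3757] v=[-0.7419 0.3648]
Step 6: x=[5.6457 13.3043] v=[0.6006 -0.1428]
Max displacement = 1.5000

Answer: 1.5000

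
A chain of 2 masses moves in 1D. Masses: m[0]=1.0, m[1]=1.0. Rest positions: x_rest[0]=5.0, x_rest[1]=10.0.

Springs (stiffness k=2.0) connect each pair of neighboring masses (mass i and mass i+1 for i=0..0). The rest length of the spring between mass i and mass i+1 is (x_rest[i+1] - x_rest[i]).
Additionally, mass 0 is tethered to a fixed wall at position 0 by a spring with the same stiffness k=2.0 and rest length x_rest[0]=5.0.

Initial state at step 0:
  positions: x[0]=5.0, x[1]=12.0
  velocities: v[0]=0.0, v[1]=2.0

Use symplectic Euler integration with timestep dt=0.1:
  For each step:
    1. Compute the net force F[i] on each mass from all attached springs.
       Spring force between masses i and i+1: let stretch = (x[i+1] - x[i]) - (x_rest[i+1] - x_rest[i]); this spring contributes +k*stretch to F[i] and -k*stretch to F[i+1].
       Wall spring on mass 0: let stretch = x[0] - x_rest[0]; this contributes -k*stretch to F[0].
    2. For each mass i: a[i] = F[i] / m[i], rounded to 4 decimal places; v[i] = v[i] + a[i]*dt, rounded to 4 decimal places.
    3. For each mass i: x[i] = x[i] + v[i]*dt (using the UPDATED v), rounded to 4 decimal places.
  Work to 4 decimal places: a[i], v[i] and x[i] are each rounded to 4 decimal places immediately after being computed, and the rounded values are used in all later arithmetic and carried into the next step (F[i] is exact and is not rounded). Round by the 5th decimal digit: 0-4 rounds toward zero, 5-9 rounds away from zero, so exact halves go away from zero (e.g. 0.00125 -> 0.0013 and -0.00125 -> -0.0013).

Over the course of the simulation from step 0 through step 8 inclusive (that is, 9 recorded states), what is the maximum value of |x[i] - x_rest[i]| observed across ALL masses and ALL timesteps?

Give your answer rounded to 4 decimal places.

Step 0: x=[5.0000 12.0000] v=[0.0000 2.0000]
Step 1: x=[5.0400 12.1600] v=[0.4000 1.6000]
Step 2: x=[5.1216 12.2776] v=[0.8160 1.1760]
Step 3: x=[5.2439 12.3521] v=[1.2229 0.7448]
Step 4: x=[5.4035 12.3844] v=[1.5958 0.3232]
Step 5: x=[5.5946 12.3771] v=[1.9113 -0.0730]
Step 6: x=[5.8095 12.3342] v=[2.1489 -0.4295]
Step 7: x=[6.0387 12.2608] v=[2.2919 -0.7344]
Step 8: x=[6.2716 12.1629] v=[2.3286 -0.9788]
Max displacement = 2.3844

Answer: 2.3844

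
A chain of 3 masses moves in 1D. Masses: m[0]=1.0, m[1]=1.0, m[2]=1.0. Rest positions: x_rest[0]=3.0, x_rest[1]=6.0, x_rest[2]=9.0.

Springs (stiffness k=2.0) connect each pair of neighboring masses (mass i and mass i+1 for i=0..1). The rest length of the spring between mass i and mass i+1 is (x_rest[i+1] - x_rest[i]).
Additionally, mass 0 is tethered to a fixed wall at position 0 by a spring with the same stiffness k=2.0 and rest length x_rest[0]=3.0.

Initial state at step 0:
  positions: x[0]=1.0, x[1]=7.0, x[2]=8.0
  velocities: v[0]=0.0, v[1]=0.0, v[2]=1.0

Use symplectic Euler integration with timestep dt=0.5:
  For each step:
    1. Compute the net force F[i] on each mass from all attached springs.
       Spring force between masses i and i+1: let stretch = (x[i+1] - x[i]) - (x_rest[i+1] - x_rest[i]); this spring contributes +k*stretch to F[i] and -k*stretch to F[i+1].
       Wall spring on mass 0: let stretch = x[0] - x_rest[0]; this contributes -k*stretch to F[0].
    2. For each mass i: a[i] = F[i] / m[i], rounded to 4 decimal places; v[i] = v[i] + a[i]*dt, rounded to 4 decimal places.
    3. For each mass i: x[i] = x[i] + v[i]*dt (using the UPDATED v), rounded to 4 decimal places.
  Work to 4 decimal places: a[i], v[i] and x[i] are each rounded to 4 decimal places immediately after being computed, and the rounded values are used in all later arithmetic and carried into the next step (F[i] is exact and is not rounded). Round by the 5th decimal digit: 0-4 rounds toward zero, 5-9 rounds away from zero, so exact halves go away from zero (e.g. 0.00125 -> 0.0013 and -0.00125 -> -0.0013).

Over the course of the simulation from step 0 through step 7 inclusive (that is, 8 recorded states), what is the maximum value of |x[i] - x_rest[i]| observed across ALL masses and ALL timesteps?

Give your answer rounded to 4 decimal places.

Answer: 3.0000

Derivation:
Step 0: x=[1.0000 7.0000 8.0000] v=[0.0000 0.0000 1.0000]
Step 1: x=[3.5000 4.5000 9.5000] v=[5.0000 -5.0000 3.0000]
Step 2: x=[4.7500 4.0000 10.0000] v=[2.5000 -1.0000 1.0000]
Step 3: x=[3.2500 6.8750 9.0000] v=[-3.0000 5.7500 -2.0000]
Step 4: x=[1.9375 9.0000 8.4375] v=[-2.6250 4.2500 -1.1250]
Step 5: x=[3.1875 7.3125 9.6563] v=[2.5000 -3.3750 2.4375]
Step 6: x=[4.9063 4.7344 11.2032] v=[3.4375 -5.1562 3.0937]
Step 7: x=[4.0860 5.4767 11.0157] v=[-1.6407 1.4845 -0.3751]
Max displacement = 3.0000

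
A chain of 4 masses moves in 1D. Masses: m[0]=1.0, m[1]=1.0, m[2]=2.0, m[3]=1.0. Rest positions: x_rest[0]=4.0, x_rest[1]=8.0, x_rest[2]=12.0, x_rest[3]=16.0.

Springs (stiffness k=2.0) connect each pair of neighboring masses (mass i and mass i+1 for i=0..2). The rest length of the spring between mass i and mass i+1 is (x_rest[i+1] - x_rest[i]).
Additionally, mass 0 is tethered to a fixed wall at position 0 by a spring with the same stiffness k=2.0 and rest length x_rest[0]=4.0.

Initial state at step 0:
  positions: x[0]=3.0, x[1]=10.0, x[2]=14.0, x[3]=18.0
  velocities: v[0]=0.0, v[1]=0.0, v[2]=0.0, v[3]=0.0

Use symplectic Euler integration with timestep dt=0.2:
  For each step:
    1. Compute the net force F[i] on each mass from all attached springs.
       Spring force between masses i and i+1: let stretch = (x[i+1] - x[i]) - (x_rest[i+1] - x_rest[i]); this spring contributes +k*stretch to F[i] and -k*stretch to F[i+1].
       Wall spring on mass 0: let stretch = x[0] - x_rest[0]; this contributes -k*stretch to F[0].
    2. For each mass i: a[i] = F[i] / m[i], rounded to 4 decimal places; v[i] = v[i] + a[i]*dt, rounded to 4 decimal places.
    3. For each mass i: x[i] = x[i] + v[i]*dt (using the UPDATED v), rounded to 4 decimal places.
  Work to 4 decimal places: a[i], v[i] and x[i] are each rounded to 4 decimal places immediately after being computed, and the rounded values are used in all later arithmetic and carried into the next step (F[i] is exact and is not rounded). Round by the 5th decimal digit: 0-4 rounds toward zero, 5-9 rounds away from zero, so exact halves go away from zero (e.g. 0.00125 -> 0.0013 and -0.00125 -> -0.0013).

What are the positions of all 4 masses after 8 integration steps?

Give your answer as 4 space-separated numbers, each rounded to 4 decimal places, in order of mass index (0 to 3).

Step 0: x=[3.0000 10.0000 14.0000 18.0000] v=[0.0000 0.0000 0.0000 0.0000]
Step 1: x=[3.3200 9.7600 14.0000 18.0000] v=[1.6000 -1.2000 0.0000 0.0000]
Step 2: x=[3.8896 9.3440 13.9904 18.0000] v=[2.8480 -2.0800 -0.0480 0.0000]
Step 3: x=[4.5844 8.8634 13.9553 17.9992] v=[3.4739 -2.4032 -0.1754 -0.0038]
Step 4: x=[5.2547 8.4478 13.8783 17.9949] v=[3.3517 -2.0780 -0.3850 -0.0214]
Step 5: x=[5.7601 8.2112 13.7487 17.9813] v=[2.5271 -1.1830 -0.6478 -0.0680]
Step 6: x=[6.0008 8.2215 13.5669 17.9491] v=[1.2035 0.0516 -0.9088 -0.1610]
Step 7: x=[5.9391 8.4818 13.3466 17.8863] v=[-0.3085 1.3015 -1.1014 -0.3139]
Step 8: x=[5.6057 8.9279 13.1133 17.7803] v=[-1.6671 2.2303 -1.1664 -0.5298]

Answer: 5.6057 8.9279 13.1133 17.7803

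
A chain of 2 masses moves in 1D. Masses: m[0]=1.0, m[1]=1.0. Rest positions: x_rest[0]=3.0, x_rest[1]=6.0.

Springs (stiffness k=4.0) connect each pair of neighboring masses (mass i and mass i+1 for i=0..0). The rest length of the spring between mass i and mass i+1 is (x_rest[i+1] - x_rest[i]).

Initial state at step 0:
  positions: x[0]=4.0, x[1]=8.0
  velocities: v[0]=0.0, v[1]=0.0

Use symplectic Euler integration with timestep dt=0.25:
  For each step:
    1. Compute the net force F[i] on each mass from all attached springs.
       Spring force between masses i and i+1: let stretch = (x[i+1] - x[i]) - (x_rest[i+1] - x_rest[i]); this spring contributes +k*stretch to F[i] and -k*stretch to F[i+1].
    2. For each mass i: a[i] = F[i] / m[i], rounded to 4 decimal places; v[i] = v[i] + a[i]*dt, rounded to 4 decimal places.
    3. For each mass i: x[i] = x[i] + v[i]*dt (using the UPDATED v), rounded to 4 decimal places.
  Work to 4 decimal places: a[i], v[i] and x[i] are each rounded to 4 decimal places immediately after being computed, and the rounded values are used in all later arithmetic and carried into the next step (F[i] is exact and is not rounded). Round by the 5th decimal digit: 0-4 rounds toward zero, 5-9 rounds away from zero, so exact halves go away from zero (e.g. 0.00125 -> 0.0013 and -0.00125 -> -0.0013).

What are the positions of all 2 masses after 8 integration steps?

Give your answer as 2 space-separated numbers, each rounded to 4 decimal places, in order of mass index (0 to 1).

Answer: 3.9709 8.0294

Derivation:
Step 0: x=[4.0000 8.0000] v=[0.0000 0.0000]
Step 1: x=[4.2500 7.7500] v=[1.0000 -1.0000]
Step 2: x=[4.6250 7.3750] v=[1.5000 -1.5000]
Step 3: x=[4.9375 7.0625] v=[1.2500 -1.2500]
Step 4: x=[5.0313 6.9688] v=[0.3750 -0.3750]
Step 5: x=[4.8594 7.1407] v=[-0.6875 0.6875]
Step 6: x=[4.5079 7.4923] v=[-1.4062 1.4062]
Step 7: x=[4.1525 7.8478] v=[-1.4218 1.4218]
Step 8: x=[3.9709 8.0294] v=[-0.7265 0.7265]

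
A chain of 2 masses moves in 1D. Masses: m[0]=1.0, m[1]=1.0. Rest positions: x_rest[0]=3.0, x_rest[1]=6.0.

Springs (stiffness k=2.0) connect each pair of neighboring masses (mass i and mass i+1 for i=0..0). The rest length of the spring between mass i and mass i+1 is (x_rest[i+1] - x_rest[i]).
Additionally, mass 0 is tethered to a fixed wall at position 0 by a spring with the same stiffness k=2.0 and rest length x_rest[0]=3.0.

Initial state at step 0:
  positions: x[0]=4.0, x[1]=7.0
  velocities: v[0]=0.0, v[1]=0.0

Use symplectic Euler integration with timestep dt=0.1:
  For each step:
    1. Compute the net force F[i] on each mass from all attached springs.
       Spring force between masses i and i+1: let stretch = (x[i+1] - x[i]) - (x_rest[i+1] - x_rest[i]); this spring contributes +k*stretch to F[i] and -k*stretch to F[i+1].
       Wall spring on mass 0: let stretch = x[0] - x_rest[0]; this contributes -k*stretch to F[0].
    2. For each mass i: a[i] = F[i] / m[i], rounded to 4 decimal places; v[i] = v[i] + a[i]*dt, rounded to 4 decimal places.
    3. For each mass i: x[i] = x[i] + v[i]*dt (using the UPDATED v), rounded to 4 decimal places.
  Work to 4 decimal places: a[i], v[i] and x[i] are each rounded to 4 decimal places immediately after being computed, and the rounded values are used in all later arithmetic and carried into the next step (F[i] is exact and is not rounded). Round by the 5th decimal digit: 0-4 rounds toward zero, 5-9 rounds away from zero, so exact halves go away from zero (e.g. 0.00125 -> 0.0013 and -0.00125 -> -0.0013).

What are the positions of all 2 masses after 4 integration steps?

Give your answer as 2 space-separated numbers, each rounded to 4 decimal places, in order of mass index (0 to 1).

Answer: 3.8118 6.9941

Derivation:
Step 0: x=[4.0000 7.0000] v=[0.0000 0.0000]
Step 1: x=[3.9800 7.0000] v=[-0.2000 0.0000]
Step 2: x=[3.9408 6.9996] v=[-0.3920 -0.0040]
Step 3: x=[3.8840 6.9980] v=[-0.5684 -0.0158]
Step 4: x=[3.8118 6.9941] v=[-0.7224 -0.0386]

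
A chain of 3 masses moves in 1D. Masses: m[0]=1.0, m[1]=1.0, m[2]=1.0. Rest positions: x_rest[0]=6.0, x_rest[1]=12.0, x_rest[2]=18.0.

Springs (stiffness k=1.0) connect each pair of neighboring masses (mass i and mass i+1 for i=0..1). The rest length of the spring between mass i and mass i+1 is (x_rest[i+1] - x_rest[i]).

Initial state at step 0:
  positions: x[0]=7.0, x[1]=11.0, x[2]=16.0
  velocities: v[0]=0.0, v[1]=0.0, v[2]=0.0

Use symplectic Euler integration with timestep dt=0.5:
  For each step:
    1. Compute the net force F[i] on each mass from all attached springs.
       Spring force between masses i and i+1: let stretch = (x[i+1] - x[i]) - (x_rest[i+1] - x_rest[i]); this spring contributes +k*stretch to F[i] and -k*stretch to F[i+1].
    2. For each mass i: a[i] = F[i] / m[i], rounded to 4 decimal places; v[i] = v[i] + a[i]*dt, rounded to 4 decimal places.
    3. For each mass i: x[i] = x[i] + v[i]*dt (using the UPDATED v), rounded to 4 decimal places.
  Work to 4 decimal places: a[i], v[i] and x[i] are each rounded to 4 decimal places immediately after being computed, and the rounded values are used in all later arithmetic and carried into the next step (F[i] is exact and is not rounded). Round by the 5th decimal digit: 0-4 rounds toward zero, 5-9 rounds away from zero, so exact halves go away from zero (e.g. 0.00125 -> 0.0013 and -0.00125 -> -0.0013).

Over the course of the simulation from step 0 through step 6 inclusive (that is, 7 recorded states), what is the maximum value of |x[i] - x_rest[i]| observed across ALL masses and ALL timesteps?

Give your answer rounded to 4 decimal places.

Step 0: x=[7.0000 11.0000 16.0000] v=[0.0000 0.0000 0.0000]
Step 1: x=[6.5000 11.2500 16.2500] v=[-1.0000 0.5000 0.5000]
Step 2: x=[5.6875 11.5625 16.7500] v=[-1.6250 0.6250 1.0000]
Step 3: x=[4.8438 11.7032 17.4532] v=[-1.6875 0.2813 1.4063]
Step 4: x=[4.2149 11.5665 18.2189] v=[-1.2578 -0.2734 1.5313]
Step 5: x=[3.9239 11.2550 18.8215] v=[-0.5820 -0.6230 1.2051]
Step 6: x=[3.9657 11.0024 19.0325] v=[0.0836 -0.5053 0.4219]
Max displacement = 2.0761

Answer: 2.0761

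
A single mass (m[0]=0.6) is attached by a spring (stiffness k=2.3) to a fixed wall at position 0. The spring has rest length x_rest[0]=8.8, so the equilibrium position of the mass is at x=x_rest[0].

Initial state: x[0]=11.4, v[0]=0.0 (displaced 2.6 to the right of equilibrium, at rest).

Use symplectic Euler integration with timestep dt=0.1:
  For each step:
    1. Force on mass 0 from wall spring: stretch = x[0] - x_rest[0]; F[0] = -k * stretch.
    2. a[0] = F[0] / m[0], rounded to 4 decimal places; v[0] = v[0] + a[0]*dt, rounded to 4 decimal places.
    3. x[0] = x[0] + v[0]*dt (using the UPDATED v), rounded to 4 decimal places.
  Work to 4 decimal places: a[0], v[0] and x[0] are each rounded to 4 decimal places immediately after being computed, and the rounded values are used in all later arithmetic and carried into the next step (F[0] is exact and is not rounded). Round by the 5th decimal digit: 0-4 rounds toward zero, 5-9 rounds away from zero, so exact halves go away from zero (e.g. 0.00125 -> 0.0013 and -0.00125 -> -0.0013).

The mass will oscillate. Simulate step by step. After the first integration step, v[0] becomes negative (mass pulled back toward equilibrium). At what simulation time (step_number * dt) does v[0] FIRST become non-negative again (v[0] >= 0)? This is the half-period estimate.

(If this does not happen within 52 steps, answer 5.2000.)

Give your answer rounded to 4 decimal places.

Answer: 1.7000

Derivation:
Step 0: x=[11.4000] v=[0.0000]
Step 1: x=[11.3003] v=[-0.9967]
Step 2: x=[11.1048] v=[-1.9552]
Step 3: x=[10.8209] v=[-2.8387]
Step 4: x=[10.4596] v=[-3.6134]
Step 5: x=[10.0346] v=[-4.2496]
Step 6: x=[9.5623] v=[-4.7229]
Step 7: x=[9.0608] v=[-5.0151]
Step 8: x=[8.5493] v=[-5.1151]
Step 9: x=[8.0474] v=[-5.0190]
Step 10: x=[7.5744] v=[-4.7305]
Step 11: x=[7.1483] v=[-4.2607]
Step 12: x=[6.7855] v=[-3.6276]
Step 13: x=[6.5000] v=[-2.8554]
Step 14: x=[6.3026] v=[-1.9737]
Step 15: x=[6.2010] v=[-1.0164]
Step 16: x=[6.1990] v=[-0.0201]
Step 17: x=[6.2967] v=[0.9770]
First v>=0 after going negative at step 17, time=1.7000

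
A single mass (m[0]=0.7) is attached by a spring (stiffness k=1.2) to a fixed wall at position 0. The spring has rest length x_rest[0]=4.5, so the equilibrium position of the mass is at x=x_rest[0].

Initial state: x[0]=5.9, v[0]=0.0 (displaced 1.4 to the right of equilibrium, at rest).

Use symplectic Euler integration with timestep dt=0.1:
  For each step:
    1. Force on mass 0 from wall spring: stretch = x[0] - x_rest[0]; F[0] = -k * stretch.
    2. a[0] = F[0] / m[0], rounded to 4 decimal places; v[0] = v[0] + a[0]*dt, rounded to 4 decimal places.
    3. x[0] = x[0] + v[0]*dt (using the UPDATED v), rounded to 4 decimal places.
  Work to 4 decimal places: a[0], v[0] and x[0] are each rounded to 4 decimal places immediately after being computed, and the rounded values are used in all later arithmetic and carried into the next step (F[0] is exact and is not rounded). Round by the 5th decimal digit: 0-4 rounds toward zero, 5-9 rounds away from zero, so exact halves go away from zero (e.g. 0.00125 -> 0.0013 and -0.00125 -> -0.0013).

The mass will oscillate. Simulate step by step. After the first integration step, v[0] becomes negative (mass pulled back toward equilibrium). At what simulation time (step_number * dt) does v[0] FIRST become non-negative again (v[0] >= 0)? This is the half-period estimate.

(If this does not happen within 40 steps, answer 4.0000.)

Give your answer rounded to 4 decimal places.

Step 0: x=[5.9000] v=[0.0000]
Step 1: x=[5.8760] v=[-0.2400]
Step 2: x=[5.8284] v=[-0.4759]
Step 3: x=[5.7580] v=[-0.7036]
Step 4: x=[5.6661] v=[-0.9193]
Step 5: x=[5.5542] v=[-1.1192]
Step 6: x=[5.4242] v=[-1.2999]
Step 7: x=[5.2784] v=[-1.4583]
Step 8: x=[5.1192] v=[-1.5917]
Step 9: x=[4.9494] v=[-1.6979]
Step 10: x=[4.7719] v=[-1.7749]
Step 11: x=[4.5898] v=[-1.8215]
Step 12: x=[4.4061] v=[-1.8369]
Step 13: x=[4.2240] v=[-1.8208]
Step 14: x=[4.0467] v=[-1.7735]
Step 15: x=[3.8771] v=[-1.6958]
Step 16: x=[3.7182] v=[-1.5890]
Step 17: x=[3.5727] v=[-1.4550]
Step 18: x=[3.4431] v=[-1.2960]
Step 19: x=[3.3316] v=[-1.1148]
Step 20: x=[3.2402] v=[-0.9145]
Step 21: x=[3.1704] v=[-0.6985]
Step 22: x=[3.1233] v=[-0.4706]
Step 23: x=[3.0998] v=[-0.2346]
Step 24: x=[3.1003] v=[0.0054]
First v>=0 after going negative at step 24, time=2.4000

Answer: 2.4000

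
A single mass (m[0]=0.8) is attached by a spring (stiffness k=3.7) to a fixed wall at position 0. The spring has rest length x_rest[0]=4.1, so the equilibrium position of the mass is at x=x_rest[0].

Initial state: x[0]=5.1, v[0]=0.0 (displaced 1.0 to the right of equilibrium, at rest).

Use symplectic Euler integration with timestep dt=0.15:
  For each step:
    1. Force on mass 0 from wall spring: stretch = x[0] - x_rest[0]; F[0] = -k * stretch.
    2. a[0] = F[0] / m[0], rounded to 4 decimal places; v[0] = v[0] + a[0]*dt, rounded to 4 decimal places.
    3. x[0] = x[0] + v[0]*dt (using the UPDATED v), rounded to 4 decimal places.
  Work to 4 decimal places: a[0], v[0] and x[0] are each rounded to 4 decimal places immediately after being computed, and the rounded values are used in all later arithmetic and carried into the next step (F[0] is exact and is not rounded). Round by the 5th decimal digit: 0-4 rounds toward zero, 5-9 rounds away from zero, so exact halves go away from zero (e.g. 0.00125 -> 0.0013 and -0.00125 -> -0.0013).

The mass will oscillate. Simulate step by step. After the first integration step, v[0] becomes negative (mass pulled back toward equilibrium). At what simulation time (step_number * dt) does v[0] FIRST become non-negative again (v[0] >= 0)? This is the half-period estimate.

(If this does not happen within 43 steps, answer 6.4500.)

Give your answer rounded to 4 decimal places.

Answer: 1.5000

Derivation:
Step 0: x=[5.1000] v=[0.0000]
Step 1: x=[4.9959] v=[-0.6938]
Step 2: x=[4.7986] v=[-1.3153]
Step 3: x=[4.5286] v=[-1.8000]
Step 4: x=[4.2140] v=[-2.0973]
Step 5: x=[3.8875] v=[-2.1764]
Step 6: x=[3.5832] v=[-2.0290]
Step 7: x=[3.3326] v=[-1.6705]
Step 8: x=[3.1619] v=[-1.1381]
Step 9: x=[3.0888] v=[-0.4873]
Step 10: x=[3.1209] v=[0.2142]
First v>=0 after going negative at step 10, time=1.5000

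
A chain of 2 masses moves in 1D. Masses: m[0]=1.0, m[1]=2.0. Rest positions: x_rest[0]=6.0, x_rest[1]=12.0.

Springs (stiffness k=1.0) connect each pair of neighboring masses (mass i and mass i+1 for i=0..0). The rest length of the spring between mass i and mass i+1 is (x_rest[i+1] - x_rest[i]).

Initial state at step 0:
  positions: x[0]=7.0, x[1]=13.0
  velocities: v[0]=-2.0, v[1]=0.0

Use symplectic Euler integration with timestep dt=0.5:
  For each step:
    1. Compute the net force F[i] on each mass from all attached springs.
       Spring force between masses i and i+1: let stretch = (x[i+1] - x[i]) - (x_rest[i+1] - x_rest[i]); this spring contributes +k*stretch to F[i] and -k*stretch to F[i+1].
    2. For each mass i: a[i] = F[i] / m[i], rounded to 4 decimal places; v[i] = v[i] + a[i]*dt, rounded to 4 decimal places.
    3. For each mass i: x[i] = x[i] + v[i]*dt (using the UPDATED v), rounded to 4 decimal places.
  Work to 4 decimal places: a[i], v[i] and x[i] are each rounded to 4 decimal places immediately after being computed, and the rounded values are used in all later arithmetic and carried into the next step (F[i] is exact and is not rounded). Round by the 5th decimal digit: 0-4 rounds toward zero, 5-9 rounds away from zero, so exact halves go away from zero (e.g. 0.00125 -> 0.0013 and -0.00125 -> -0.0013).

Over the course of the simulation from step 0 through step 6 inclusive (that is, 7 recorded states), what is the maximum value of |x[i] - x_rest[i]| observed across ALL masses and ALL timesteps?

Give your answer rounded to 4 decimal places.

Answer: 1.3195

Derivation:
Step 0: x=[7.0000 13.0000] v=[-2.0000 0.0000]
Step 1: x=[6.0000 13.0000] v=[-2.0000 0.0000]
Step 2: x=[5.2500 12.8750] v=[-1.5000 -0.2500]
Step 3: x=[4.9063 12.5469] v=[-0.6875 -0.6563]
Step 4: x=[4.9727 12.0137] v=[0.1328 -1.0665]
Step 5: x=[5.2994 11.3503] v=[0.6533 -1.3268]
Step 6: x=[5.6388 10.6805] v=[0.6788 -1.3396]
Max displacement = 1.3195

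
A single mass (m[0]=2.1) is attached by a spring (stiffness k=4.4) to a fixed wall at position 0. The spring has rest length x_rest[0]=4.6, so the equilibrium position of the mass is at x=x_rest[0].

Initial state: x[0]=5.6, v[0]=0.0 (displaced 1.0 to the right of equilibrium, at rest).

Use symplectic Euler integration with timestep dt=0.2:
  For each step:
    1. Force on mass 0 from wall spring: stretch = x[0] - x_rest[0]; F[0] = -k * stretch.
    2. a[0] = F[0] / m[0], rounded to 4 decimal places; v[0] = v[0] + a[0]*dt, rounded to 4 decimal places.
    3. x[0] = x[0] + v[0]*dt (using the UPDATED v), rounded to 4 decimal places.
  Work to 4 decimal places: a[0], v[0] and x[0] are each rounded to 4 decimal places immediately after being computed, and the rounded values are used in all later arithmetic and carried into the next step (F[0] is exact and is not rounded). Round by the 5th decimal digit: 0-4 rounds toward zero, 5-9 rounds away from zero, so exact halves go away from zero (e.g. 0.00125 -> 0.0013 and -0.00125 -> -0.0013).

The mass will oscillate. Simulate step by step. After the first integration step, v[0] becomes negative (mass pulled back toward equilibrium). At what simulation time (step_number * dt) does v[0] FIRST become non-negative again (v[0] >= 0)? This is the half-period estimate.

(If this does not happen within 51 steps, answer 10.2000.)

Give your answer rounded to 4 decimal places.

Answer: 2.2000

Derivation:
Step 0: x=[5.6000] v=[0.0000]
Step 1: x=[5.5162] v=[-0.4190]
Step 2: x=[5.3556] v=[-0.8029]
Step 3: x=[5.1317] v=[-1.1195]
Step 4: x=[4.8632] v=[-1.3423]
Step 5: x=[4.5727] v=[-1.4526]
Step 6: x=[4.2845] v=[-1.4412]
Step 7: x=[4.0227] v=[-1.3090]
Step 8: x=[3.8093] v=[-1.0671]
Step 9: x=[3.6621] v=[-0.7358]
Step 10: x=[3.5935] v=[-0.3428]
Step 11: x=[3.6093] v=[0.0790]
First v>=0 after going negative at step 11, time=2.2000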